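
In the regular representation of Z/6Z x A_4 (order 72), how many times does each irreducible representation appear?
Each irreducible V_i of dimension d_i appears with multiplicity d_i, i.e. rho_reg = (direct sum over all irreducibles V_i) d_i V_i. The irreducible dimensions for Z/6Z x A_4 are 1, 1, 1, 1, 1, 1, 1, 1, 1, 1, 1, 1, 1, 1, 1, 1, 1, 1, 3, 3, 3, 3, 3, 3: 18 irreducibles of dimension 1, each with multiplicity 1; 6 irreducibles of dimension 3, each with multiplicity 3. Total dimension 18*1*1 + 6*3*3 = 72 = |G|.

Solution. General theorem: in the regular representation of a finite group G, each irreducible appears with multiplicity equal to its dimension. Check: dim(rho_reg) = sum d_i^2 = 1 + 1 + 1 + 1 + 1 + 1 + 1 + 1 + 1 + 1 + 1 + 1 + 1 + 1 + 1 + 1 + 1 + 1 + 9 + 9 + 9 + 9 + 9 + 9 = 72 = |G|.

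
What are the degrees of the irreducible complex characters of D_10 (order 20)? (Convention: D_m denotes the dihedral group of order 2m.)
Dimensions: 1, 1, 1, 1, 2, 2, 2, 2

Proof sketch: There are 8 irreducibles (= number of conjugacy classes). Their dimensions d_i satisfy sum d_i^2 = |G| = 20: 1 + 1 + 1 + 1 + 4 + 4 + 4 + 4 = 20.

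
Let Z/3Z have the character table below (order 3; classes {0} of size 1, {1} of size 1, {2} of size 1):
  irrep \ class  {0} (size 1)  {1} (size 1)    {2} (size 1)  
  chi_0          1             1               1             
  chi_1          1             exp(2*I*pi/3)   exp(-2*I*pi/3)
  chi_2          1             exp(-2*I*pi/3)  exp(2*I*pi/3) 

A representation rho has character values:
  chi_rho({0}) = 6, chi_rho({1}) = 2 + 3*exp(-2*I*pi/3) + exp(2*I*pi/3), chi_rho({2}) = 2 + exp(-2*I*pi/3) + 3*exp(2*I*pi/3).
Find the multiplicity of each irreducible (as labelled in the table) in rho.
Multiplicities: chi_0: 2, chi_1: 1, chi_2: 3.

Working: Use <chi_rho, chi> = (1/|G|) sum_C |C| * chi_rho(C) * conj(chi(C)) with |G| = 3 for each irreducible chi in the table:
  <chi_rho, chi_0> = (1/3)[1*(6)*conj(1) + 1*(2 + 3*exp(-2*I*pi/3) + exp(2*I*pi/3))*conj(1) + 1*(2 + exp(-2*I*pi/3) + 3*exp(2*I*pi/3))*conj(1)]
      = (1/3)[(6) + (2 + 3*exp(-2*I*pi/3) + exp(2*I*pi/3)) + (2 + exp(-2*I*pi/3) + 3*exp(2*I*pi/3))] = 6/3 = 2
  <chi_rho, chi_1> = (1/3)[1*(6)*conj(1) + 1*(2 + 3*exp(-2*I*pi/3) + exp(2*I*pi/3))*conj(exp(2*I*pi/3)) + 1*(2 + exp(-2*I*pi/3) + 3*exp(2*I*pi/3))*conj(exp(-2*I*pi/3))]
      = (1/3)[(6) + (1 + 2*exp(-2*I*pi/3) + 3*exp(2*I*pi/3)) + (1 + 3*exp(-2*I*pi/3) + 2*exp(2*I*pi/3))] = 3/3 = 1
  <chi_rho, chi_2> = (1/3)[1*(6)*conj(1) + 1*(2 + 3*exp(-2*I*pi/3) + exp(2*I*pi/3))*conj(exp(-2*I*pi/3)) + 1*(2 + exp(-2*I*pi/3) + 3*exp(2*I*pi/3))*conj(exp(2*I*pi/3))]
      = (1/3)[(6) + (3 + exp(-2*I*pi/3) + 2*exp(2*I*pi/3)) + (3 + 2*exp(-2*I*pi/3) + exp(2*I*pi/3))] = 9/3 = 3
(Exp terms are combined using exp(i*s)*conj(exp(i*t)) = exp(i*(s-t)), and sums of them are collapsed using the identity that for every m > 1 the m distinct m-th roots of unity sum to 0, e.g. 1 + exp(2*I*pi/3) + exp(-2*I*pi/3) = 0.)
Dimension check: dim(rho) = sum (mult * dim) = 2*1 + 1*1 + 3*1 = 6 = chi_rho(e) = 6.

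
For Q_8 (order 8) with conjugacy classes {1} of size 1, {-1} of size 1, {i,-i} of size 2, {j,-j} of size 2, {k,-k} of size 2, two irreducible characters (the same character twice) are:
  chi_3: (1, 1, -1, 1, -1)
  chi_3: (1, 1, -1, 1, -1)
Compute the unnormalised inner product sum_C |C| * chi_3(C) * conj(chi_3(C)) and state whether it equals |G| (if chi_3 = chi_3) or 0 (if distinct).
Sum = 8 = |G| = 8; so <chi_3, chi_3> = 1 (norm-1 confirms irreducibility).

Compute term by term over conjugacy classes (|C| * chi_3(C) * conj(chi_3(C))):
  1*(1)*conj(1) + 1*(1)*conj(1) + 2*(-1)*conj(-1) + 2*(1)*conj(1) + 2*(-1)*conj(-1)
  = (1) + (1) + (2) + (2) + (2)
  = 8.
Dividing by |G| = 8 gives 8/8 = 1, matching the row-orthogonality relation <chi_3, chi_3> = [chi_3 = chi_3].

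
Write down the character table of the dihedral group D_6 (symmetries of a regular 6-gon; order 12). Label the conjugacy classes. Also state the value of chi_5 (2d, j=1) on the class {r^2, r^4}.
Conjugacy classes: {e} of size 1, {r^3} of size 1, {r^1, r^5} of size 2, {r^2, r^4} of size 2, {s, sr^2, ...} of size 3, {sr, sr^3, ...} of size 3.
Character table:
  irrep \ class              {e} (size 1)  {r^3} (size 1)  {r^1, r^5} (size 2)  {r^2, r^4} (size 2)  {s, sr^2, ...} (size 3)  {sr, sr^3, ...} (size 3)
  chi_1 (triv)               1             1               1                    1                    1                        1                       
  chi_2 (sign: r->1, s->-1)  1             1               1                    1                    -1                       -1                      
  chi_3 (r->-1, s->1)        1             -1              -1                   1                    1                        -1                      
  chi_4 (r->-1, s->-1)       1             -1              -1                   1                    -1                       1                       
  chi_5 (2d, j=1)            2             -2              1                    -1                   0                        0                       
  chi_6 (2d, j=2)            2             2               -1                   -1                   0                        0                       

Spot check: chi_5 (2d, j=1) on {r^2, r^4} = -1.

Argument: D_6 has order 2*6 = 12 with 6 conjugacy classes, hence 6 irreducibles. Sum of squared dims 1 + 1 + 1 + 1 + 4 + 4 = 12 = |G|. Linear characters come from the abelianisation; the 2-dimensional irreps have character r^k -> 2*cos(2*pi*j*k/6), reflections -> 0.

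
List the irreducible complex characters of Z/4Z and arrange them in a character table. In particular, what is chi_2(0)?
Character table of Z/4Z (irreps indexed chi_0,...,chi_3 with chi_k(m) = zeta_4^(k*m), zeta_4 = exp(2*pi*i/4)):
  irrep \ class  {0} (size 1)  {1} (size 1)  {2} (size 1)  {3} (size 1)
  chi_0          1             1             1             1           
  chi_1          1             I             -1            -I          
  chi_2          1             -1            1             -1          
  chi_3          1             -I            -1            I           

Spot check: chi_2(0) = zeta_4^(2*0) = zeta_4^0 = 1.

Argument: Z/4Z is abelian, so all 4 irreducible complex representations are 1-dimensional. They are given by chi_k(m) = zeta_4^(k*m) for k = 0,...,3. Row orthogonality: sum_m chi_k(m) conj(chi_l(m)) = 4 * [k = l].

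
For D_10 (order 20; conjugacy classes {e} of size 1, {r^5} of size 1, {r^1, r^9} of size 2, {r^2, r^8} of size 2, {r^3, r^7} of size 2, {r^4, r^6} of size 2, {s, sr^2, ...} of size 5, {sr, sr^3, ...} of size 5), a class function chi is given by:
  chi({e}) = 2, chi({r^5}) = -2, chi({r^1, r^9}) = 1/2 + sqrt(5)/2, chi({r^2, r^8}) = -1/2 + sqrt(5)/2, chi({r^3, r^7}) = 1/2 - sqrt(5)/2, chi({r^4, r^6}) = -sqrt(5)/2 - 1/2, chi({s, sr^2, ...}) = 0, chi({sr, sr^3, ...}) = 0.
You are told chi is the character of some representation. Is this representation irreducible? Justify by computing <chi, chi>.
Irreducible: <chi, chi> = 1.

Why: <chi, chi> = (1/|G|) sum_C |C| * |chi(C)|^2 = (1/20)[1*|2|^2 + 1*|-2|^2 + 2*|1/2 + sqrt(5)/2|^2 + 2*|-1/2 + sqrt(5)/2|^2 + 2*|1/2 - sqrt(5)/2|^2 + 2*|-sqrt(5)/2 - 1/2|^2 + 5*|0|^2 + 5*|0|^2]
  = (1/20)[(4) + (4) + (sqrt(5) + 3) + (3 - sqrt(5)) + (3 - sqrt(5)) + (sqrt(5) + 3) + (0) + (0)] = 20/20 = 1.
A character is irreducible iff <chi, chi> = 1, so this representation is irreducible.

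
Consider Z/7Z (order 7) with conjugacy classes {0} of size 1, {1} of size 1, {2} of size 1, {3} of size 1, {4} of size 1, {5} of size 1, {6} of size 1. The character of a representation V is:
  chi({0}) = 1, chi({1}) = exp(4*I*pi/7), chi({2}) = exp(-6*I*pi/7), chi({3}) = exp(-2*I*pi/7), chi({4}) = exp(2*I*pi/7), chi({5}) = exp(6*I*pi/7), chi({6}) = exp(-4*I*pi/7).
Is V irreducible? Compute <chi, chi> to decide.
Irreducible: <chi, chi> = 1.

Solution. <chi, chi> = (1/|G|) sum_C |C| * |chi(C)|^2 = (1/7)[1*|1|^2 + 1*|exp(4*I*pi/7)|^2 + 1*|exp(-6*I*pi/7)|^2 + 1*|exp(-2*I*pi/7)|^2 + 1*|exp(2*I*pi/7)|^2 + 1*|exp(6*I*pi/7)|^2 + 1*|exp(-4*I*pi/7)|^2]
  = (1/7)[(1) + (1) + (1) + (1) + (1) + (1) + (1)] = 7/7 = 1.
(Exp terms are combined using exp(i*s)*conj(exp(i*t)) = exp(i*(s-t)), and sums of them are collapsed using the identity that for every m > 1 the m distinct m-th roots of unity sum to 0, e.g. 1 + exp(2*I*pi/3) + exp(-2*I*pi/3) = 0.)
A character is irreducible iff <chi, chi> = 1, so this representation is irreducible.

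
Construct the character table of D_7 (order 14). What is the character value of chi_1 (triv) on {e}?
Conjugacy classes: {e} of size 1, {r^1, r^6} of size 2, {r^2, r^5} of size 2, {r^3, r^4} of size 2, {s, sr, ..., sr^6} of size 7.
Character table:
  irrep \ class              {e} (size 1)  {r^1, r^6} (size 2)  {r^2, r^5} (size 2)  {r^3, r^4} (size 2)  {s, sr, ..., sr^6} (size 7)
  chi_1 (triv)               1             1                    1                    1                    1                          
  chi_2 (sign: r->1, s->-1)  1             1                    1                    1                    -1                         
  chi_3 (2d, j=1)            2             2*cos(2*pi/7)        -2*cos(3*pi/7)       -2*cos(pi/7)         0                          
  chi_4 (2d, j=2)            2             -2*cos(3*pi/7)       -2*cos(pi/7)         2*cos(2*pi/7)        0                          
  chi_5 (2d, j=3)            2             -2*cos(pi/7)         2*cos(2*pi/7)        -2*cos(3*pi/7)       0                          

Spot check: chi_1 (triv) on {e} = 1.

Derivation: D_7 has order 2*7 = 14 with 5 conjugacy classes, hence 5 irreducibles. Sum of squared dims 1 + 1 + 4 + 4 + 4 = 14 = |G|. Linear characters come from the abelianisation; the 2-dimensional irreps have character r^k -> 2*cos(2*pi*j*k/7), reflections -> 0.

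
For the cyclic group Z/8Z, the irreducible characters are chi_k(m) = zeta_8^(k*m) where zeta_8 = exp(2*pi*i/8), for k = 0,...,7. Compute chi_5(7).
chi_5(7) = zeta_8^35 = exp(3*I*pi/4)

Derivation: chi_5(7) = zeta_8^(5*7) = zeta_8^35. Since zeta_8^8 = 1, this equals zeta_8^3 = exp(2*pi*i*3/8) = exp(3*I*pi/4).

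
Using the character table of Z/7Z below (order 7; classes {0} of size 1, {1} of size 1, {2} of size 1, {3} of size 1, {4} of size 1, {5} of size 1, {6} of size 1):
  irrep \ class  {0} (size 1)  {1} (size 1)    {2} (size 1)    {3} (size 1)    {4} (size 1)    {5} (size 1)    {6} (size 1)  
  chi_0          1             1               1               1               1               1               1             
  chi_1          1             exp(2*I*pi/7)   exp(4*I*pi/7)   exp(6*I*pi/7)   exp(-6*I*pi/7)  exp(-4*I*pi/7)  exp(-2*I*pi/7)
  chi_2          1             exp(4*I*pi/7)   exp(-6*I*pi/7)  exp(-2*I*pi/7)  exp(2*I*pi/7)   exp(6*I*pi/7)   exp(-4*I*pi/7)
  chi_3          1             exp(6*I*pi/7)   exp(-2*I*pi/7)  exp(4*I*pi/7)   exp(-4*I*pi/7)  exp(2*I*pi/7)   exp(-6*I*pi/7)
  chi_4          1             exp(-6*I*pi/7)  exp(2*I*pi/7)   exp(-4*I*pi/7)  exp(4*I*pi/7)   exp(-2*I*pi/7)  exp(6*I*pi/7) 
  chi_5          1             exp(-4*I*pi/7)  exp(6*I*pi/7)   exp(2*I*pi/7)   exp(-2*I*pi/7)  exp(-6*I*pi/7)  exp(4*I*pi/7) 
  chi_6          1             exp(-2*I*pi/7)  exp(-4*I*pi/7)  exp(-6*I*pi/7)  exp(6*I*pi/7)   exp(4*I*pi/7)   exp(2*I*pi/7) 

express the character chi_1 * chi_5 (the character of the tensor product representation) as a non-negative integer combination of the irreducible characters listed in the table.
chi_1 tensor chi_5 = chi_6 (all other irreducibles have multiplicity 0).

Argument: The character of a tensor product is the pointwise product (chi_1 * chi_5)(C) = chi_1(C) * chi_5(C):
  {0}: (1)*(1), {1}: (exp(2*I*pi/7))*(exp(-4*I*pi/7)), {2}: (exp(4*I*pi/7))*(exp(6*I*pi/7)), {3}: (exp(6*I*pi/7))*(exp(2*I*pi/7)), {4}: (exp(-6*I*pi/7))*(exp(-2*I*pi/7)), {5}: (exp(-4*I*pi/7))*(exp(-6*I*pi/7)), {6}: (exp(-2*I*pi/7))*(exp(4*I*pi/7))
so (chi_1 * chi_5) takes values
  {0} -> 1, {1} -> exp(-2*I*pi/7), {2} -> exp(-4*I*pi/7), {3} -> exp(-6*I*pi/7), {4} -> exp(6*I*pi/7), {5} -> exp(4*I*pi/7), {6} -> exp(2*I*pi/7).
Now take the inner product of this character with each irreducible chi from the table, <chi_1*chi_5, chi> = (1/7) sum_C |C| (chi_1*chi_5)(C) conj(chi(C)):
  <chi_1*chi_5, chi_0> = (1/7)[1*(1)*conj(1) + 1*(exp(-2*I*pi/7))*conj(1) + 1*(exp(-4*I*pi/7))*conj(1) + 1*(exp(-6*I*pi/7))*conj(1) + 1*(exp(6*I*pi/7))*conj(1) + 1*(exp(4*I*pi/7))*conj(1) + 1*(exp(2*I*pi/7))*conj(1)]
      = (1/7)[(1) + (exp(-2*I*pi/7)) + (exp(-4*I*pi/7)) + (exp(-6*I*pi/7)) + (exp(6*I*pi/7)) + (exp(4*I*pi/7)) + (exp(2*I*pi/7))] = 0/7 = 0
  <chi_1*chi_5, chi_1> = (1/7)[1*(1)*conj(1) + 1*(exp(-2*I*pi/7))*conj(exp(2*I*pi/7)) + 1*(exp(-4*I*pi/7))*conj(exp(4*I*pi/7)) + 1*(exp(-6*I*pi/7))*conj(exp(6*I*pi/7)) + 1*(exp(6*I*pi/7))*conj(exp(-6*I*pi/7)) + 1*(exp(4*I*pi/7))*conj(exp(-4*I*pi/7)) + 1*(exp(2*I*pi/7))*conj(exp(-2*I*pi/7))]
      = (1/7)[(1) + (exp(-4*I*pi/7)) + (exp(6*I*pi/7)) + (exp(2*I*pi/7)) + (exp(-2*I*pi/7)) + (exp(-6*I*pi/7)) + (exp(4*I*pi/7))] = 0/7 = 0
  <chi_1*chi_5, chi_2> = (1/7)[1*(1)*conj(1) + 1*(exp(-2*I*pi/7))*conj(exp(4*I*pi/7)) + 1*(exp(-4*I*pi/7))*conj(exp(-6*I*pi/7)) + 1*(exp(-6*I*pi/7))*conj(exp(-2*I*pi/7)) + 1*(exp(6*I*pi/7))*conj(exp(2*I*pi/7)) + 1*(exp(4*I*pi/7))*conj(exp(6*I*pi/7)) + 1*(exp(2*I*pi/7))*conj(exp(-4*I*pi/7))]
      = (1/7)[(1) + (exp(-6*I*pi/7)) + (exp(2*I*pi/7)) + (exp(-4*I*pi/7)) + (exp(4*I*pi/7)) + (exp(-2*I*pi/7)) + (exp(6*I*pi/7))] = 0/7 = 0
  <chi_1*chi_5, chi_3> = (1/7)[1*(1)*conj(1) + 1*(exp(-2*I*pi/7))*conj(exp(6*I*pi/7)) + 1*(exp(-4*I*pi/7))*conj(exp(-2*I*pi/7)) + 1*(exp(-6*I*pi/7))*conj(exp(4*I*pi/7)) + 1*(exp(6*I*pi/7))*conj(exp(-4*I*pi/7)) + 1*(exp(4*I*pi/7))*conj(exp(2*I*pi/7)) + 1*(exp(2*I*pi/7))*conj(exp(-6*I*pi/7))]
      = (1/7)[(1) + (exp(6*I*pi/7)) + (exp(-2*I*pi/7)) + (exp(4*I*pi/7)) + (exp(-4*I*pi/7)) + (exp(2*I*pi/7)) + (exp(-6*I*pi/7))] = 0/7 = 0
  <chi_1*chi_5, chi_4> = (1/7)[1*(1)*conj(1) + 1*(exp(-2*I*pi/7))*conj(exp(-6*I*pi/7)) + 1*(exp(-4*I*pi/7))*conj(exp(2*I*pi/7)) + 1*(exp(-6*I*pi/7))*conj(exp(-4*I*pi/7)) + 1*(exp(6*I*pi/7))*conj(exp(4*I*pi/7)) + 1*(exp(4*I*pi/7))*conj(exp(-2*I*pi/7)) + 1*(exp(2*I*pi/7))*conj(exp(6*I*pi/7))]
      = (1/7)[(1) + (exp(4*I*pi/7)) + (exp(-6*I*pi/7)) + (exp(-2*I*pi/7)) + (exp(2*I*pi/7)) + (exp(6*I*pi/7)) + (exp(-4*I*pi/7))] = 0/7 = 0
  <chi_1*chi_5, chi_5> = (1/7)[1*(1)*conj(1) + 1*(exp(-2*I*pi/7))*conj(exp(-4*I*pi/7)) + 1*(exp(-4*I*pi/7))*conj(exp(6*I*pi/7)) + 1*(exp(-6*I*pi/7))*conj(exp(2*I*pi/7)) + 1*(exp(6*I*pi/7))*conj(exp(-2*I*pi/7)) + 1*(exp(4*I*pi/7))*conj(exp(-6*I*pi/7)) + 1*(exp(2*I*pi/7))*conj(exp(4*I*pi/7))]
      = (1/7)[(1) + (exp(2*I*pi/7)) + (exp(4*I*pi/7)) + (exp(6*I*pi/7)) + (exp(-6*I*pi/7)) + (exp(-4*I*pi/7)) + (exp(-2*I*pi/7))] = 0/7 = 0
  <chi_1*chi_5, chi_6> = (1/7)[1*(1)*conj(1) + 1*(exp(-2*I*pi/7))*conj(exp(-2*I*pi/7)) + 1*(exp(-4*I*pi/7))*conj(exp(-4*I*pi/7)) + 1*(exp(-6*I*pi/7))*conj(exp(-6*I*pi/7)) + 1*(exp(6*I*pi/7))*conj(exp(6*I*pi/7)) + 1*(exp(4*I*pi/7))*conj(exp(4*I*pi/7)) + 1*(exp(2*I*pi/7))*conj(exp(2*I*pi/7))]
      = (1/7)[(1) + (1) + (1) + (1) + (1) + (1) + (1)] = 7/7 = 1
(Exp terms are combined using exp(i*s)*conj(exp(i*t)) = exp(i*(s-t)), and sums of them are collapsed using the identity that for every m > 1 the m distinct m-th roots of unity sum to 0, e.g. 1 + exp(2*I*pi/3) + exp(-2*I*pi/3) = 0.)
Hence the multiplicities are chi_6: 1. Dimension check: dim(chi_1)*dim(chi_5) = 1*1 = 1 and sum (mult * dim) = 1*1 = 1.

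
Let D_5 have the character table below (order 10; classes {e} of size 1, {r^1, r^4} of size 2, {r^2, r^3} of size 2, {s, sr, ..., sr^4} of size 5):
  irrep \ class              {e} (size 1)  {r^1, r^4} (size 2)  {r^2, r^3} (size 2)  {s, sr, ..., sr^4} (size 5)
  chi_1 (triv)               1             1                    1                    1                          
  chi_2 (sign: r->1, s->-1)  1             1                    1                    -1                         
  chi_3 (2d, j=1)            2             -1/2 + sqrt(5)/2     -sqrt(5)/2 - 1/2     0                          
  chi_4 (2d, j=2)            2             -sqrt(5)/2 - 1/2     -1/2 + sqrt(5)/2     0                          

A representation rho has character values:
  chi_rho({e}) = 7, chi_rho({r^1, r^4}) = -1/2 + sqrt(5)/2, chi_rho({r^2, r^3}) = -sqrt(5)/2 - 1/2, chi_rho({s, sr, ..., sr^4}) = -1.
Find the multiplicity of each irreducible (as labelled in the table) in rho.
Multiplicities: chi_1: 0, chi_2: 1, chi_3: 2, chi_4: 1.

Justification: Use <chi_rho, chi> = (1/|G|) sum_C |C| * chi_rho(C) * conj(chi(C)) with |G| = 10 for each irreducible chi in the table:
  <chi_rho, chi_1> = (1/10)[1*(7)*conj(1) + 2*(-1/2 + sqrt(5)/2)*conj(1) + 2*(-sqrt(5)/2 - 1/2)*conj(1) + 5*(-1)*conj(1)]
      = (1/10)[(7) + (-1 + sqrt(5)) + (-sqrt(5) - 1) + (-5)] = 0/10 = 0
  <chi_rho, chi_2> = (1/10)[1*(7)*conj(1) + 2*(-1/2 + sqrt(5)/2)*conj(1) + 2*(-sqrt(5)/2 - 1/2)*conj(1) + 5*(-1)*conj(-1)]
      = (1/10)[(7) + (-1 + sqrt(5)) + (-sqrt(5) - 1) + (5)] = 10/10 = 1
  <chi_rho, chi_3> = (1/10)[1*(7)*conj(2) + 2*(-1/2 + sqrt(5)/2)*conj(-1/2 + sqrt(5)/2) + 2*(-sqrt(5)/2 - 1/2)*conj(-sqrt(5)/2 - 1/2) + 5*(-1)*conj(0)]
      = (1/10)[(14) + (3 - sqrt(5)) + (sqrt(5) + 3) + (0)] = 20/10 = 2
  <chi_rho, chi_4> = (1/10)[1*(7)*conj(2) + 2*(-1/2 + sqrt(5)/2)*conj(-sqrt(5)/2 - 1/2) + 2*(-sqrt(5)/2 - 1/2)*conj(-1/2 + sqrt(5)/2) + 5*(-1)*conj(0)]
      = (1/10)[(14) + (-2) + (-2) + (0)] = 10/10 = 1
Dimension check: dim(rho) = sum (mult * dim) = 0*1 + 1*1 + 2*2 + 1*2 = 7 = chi_rho(e) = 7.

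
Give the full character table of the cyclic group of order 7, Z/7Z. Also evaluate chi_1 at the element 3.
Character table of Z/7Z (irreps indexed chi_0,...,chi_6 with chi_k(m) = zeta_7^(k*m), zeta_7 = exp(2*pi*i/7)):
  irrep \ class  {0} (size 1)  {1} (size 1)    {2} (size 1)    {3} (size 1)    {4} (size 1)    {5} (size 1)    {6} (size 1)  
  chi_0          1             1               1               1               1               1               1             
  chi_1          1             exp(2*I*pi/7)   exp(4*I*pi/7)   exp(6*I*pi/7)   exp(-6*I*pi/7)  exp(-4*I*pi/7)  exp(-2*I*pi/7)
  chi_2          1             exp(4*I*pi/7)   exp(-6*I*pi/7)  exp(-2*I*pi/7)  exp(2*I*pi/7)   exp(6*I*pi/7)   exp(-4*I*pi/7)
  chi_3          1             exp(6*I*pi/7)   exp(-2*I*pi/7)  exp(4*I*pi/7)   exp(-4*I*pi/7)  exp(2*I*pi/7)   exp(-6*I*pi/7)
  chi_4          1             exp(-6*I*pi/7)  exp(2*I*pi/7)   exp(-4*I*pi/7)  exp(4*I*pi/7)   exp(-2*I*pi/7)  exp(6*I*pi/7) 
  chi_5          1             exp(-4*I*pi/7)  exp(6*I*pi/7)   exp(2*I*pi/7)   exp(-2*I*pi/7)  exp(-6*I*pi/7)  exp(4*I*pi/7) 
  chi_6          1             exp(-2*I*pi/7)  exp(-4*I*pi/7)  exp(-6*I*pi/7)  exp(6*I*pi/7)   exp(4*I*pi/7)   exp(2*I*pi/7) 

Spot check: chi_1(3) = zeta_7^(1*3) = zeta_7^3 = exp(6*I*pi/7).

Working: Z/7Z is abelian, so all 7 irreducible complex representations are 1-dimensional. They are given by chi_k(m) = zeta_7^(k*m) for k = 0,...,6. Row orthogonality: sum_m chi_k(m) conj(chi_l(m)) = 7 * [k = l].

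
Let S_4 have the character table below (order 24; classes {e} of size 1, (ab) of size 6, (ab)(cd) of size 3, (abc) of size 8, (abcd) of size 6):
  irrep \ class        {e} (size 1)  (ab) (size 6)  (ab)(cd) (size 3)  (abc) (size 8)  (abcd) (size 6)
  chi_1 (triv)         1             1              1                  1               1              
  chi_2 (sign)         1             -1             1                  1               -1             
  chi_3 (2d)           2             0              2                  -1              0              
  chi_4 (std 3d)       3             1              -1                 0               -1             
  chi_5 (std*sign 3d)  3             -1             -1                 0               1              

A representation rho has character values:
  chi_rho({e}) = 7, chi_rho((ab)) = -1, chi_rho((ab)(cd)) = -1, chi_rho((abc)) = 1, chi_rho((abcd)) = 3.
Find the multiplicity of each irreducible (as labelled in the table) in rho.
Multiplicities: chi_1: 1, chi_2: 0, chi_3: 0, chi_4: 0, chi_5: 2.

Explanation: Use <chi_rho, chi> = (1/|G|) sum_C |C| * chi_rho(C) * conj(chi(C)) with |G| = 24 for each irreducible chi in the table:
  <chi_rho, chi_1> = (1/24)[1*(7)*conj(1) + 6*(-1)*conj(1) + 3*(-1)*conj(1) + 8*(1)*conj(1) + 6*(3)*conj(1)]
      = (1/24)[(7) + (-6) + (-3) + (8) + (18)] = 24/24 = 1
  <chi_rho, chi_2> = (1/24)[1*(7)*conj(1) + 6*(-1)*conj(-1) + 3*(-1)*conj(1) + 8*(1)*conj(1) + 6*(3)*conj(-1)]
      = (1/24)[(7) + (6) + (-3) + (8) + (-18)] = 0/24 = 0
  <chi_rho, chi_3> = (1/24)[1*(7)*conj(2) + 6*(-1)*conj(0) + 3*(-1)*conj(2) + 8*(1)*conj(-1) + 6*(3)*conj(0)]
      = (1/24)[(14) + (0) + (-6) + (-8) + (0)] = 0/24 = 0
  <chi_rho, chi_4> = (1/24)[1*(7)*conj(3) + 6*(-1)*conj(1) + 3*(-1)*conj(-1) + 8*(1)*conj(0) + 6*(3)*conj(-1)]
      = (1/24)[(21) + (-6) + (3) + (0) + (-18)] = 0/24 = 0
  <chi_rho, chi_5> = (1/24)[1*(7)*conj(3) + 6*(-1)*conj(-1) + 3*(-1)*conj(-1) + 8*(1)*conj(0) + 6*(3)*conj(1)]
      = (1/24)[(21) + (6) + (3) + (0) + (18)] = 48/24 = 2
Dimension check: dim(rho) = sum (mult * dim) = 1*1 + 0*1 + 0*2 + 0*3 + 2*3 = 7 = chi_rho(e) = 7.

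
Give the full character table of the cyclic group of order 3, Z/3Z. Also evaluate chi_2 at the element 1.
Character table of Z/3Z (irreps indexed chi_0,...,chi_2 with chi_k(m) = zeta_3^(k*m), zeta_3 = exp(2*pi*i/3)):
  irrep \ class  {0} (size 1)  {1} (size 1)    {2} (size 1)  
  chi_0          1             1               1             
  chi_1          1             exp(2*I*pi/3)   exp(-2*I*pi/3)
  chi_2          1             exp(-2*I*pi/3)  exp(2*I*pi/3) 

Spot check: chi_2(1) = zeta_3^(2*1) = zeta_3^2 = exp(-2*I*pi/3).

Details: Z/3Z is abelian, so all 3 irreducible complex representations are 1-dimensional. They are given by chi_k(m) = zeta_3^(k*m) for k = 0,...,2. Row orthogonality: sum_m chi_k(m) conj(chi_l(m)) = 3 * [k = l].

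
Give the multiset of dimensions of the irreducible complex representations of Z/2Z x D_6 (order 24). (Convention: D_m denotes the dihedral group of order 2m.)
Dimensions: 1, 1, 1, 1, 1, 1, 1, 1, 2, 2, 2, 2

Derivation: There are 12 irreducibles (= number of conjugacy classes). Their dimensions d_i satisfy sum d_i^2 = |G| = 24: 1 + 1 + 1 + 1 + 1 + 1 + 1 + 1 + 4 + 4 + 4 + 4 = 24. (For the product with Z/2Z: each of the 2 1-dim characters of Z/2Z tensors with each irrep of D_6, giving 2 copies of each D_6-dimension.)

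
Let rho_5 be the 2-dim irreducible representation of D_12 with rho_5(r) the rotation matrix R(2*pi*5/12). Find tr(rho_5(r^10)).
chi_{rho_5}(r^10) = 2*cos(2*pi*5*10/12) = 1

Why: rho_5(r^10) is rotation by angle 2*pi*5*10/12, whose trace is 2*cos(2*pi*5*10/12) = 1.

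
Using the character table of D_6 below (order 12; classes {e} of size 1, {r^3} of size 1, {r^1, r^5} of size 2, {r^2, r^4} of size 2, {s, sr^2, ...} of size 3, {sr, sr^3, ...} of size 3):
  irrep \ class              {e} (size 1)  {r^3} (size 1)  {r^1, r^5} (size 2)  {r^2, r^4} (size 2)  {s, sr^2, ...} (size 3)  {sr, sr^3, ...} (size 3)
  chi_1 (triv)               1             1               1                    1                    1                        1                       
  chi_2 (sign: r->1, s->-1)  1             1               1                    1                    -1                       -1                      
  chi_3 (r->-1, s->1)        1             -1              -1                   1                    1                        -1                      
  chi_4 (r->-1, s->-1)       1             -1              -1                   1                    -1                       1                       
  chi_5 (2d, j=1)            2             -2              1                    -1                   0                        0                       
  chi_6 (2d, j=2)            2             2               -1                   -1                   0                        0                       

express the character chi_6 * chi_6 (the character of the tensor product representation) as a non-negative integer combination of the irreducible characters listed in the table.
chi_6 tensor chi_6 = chi_1 + chi_2 + chi_6 (all other irreducibles have multiplicity 0).

Reasoning: The character of a tensor product is the pointwise product (chi_6 * chi_6)(C) = chi_6(C) * chi_6(C):
  {e}: (2)*(2), {r^3}: (2)*(2), {r^1, r^5}: (-1)*(-1), {r^2, r^4}: (-1)*(-1), {s, sr^2, ...}: (0)*(0), {sr, sr^3, ...}: (0)*(0)
so (chi_6 * chi_6) takes values
  {e} -> 4, {r^3} -> 4, {r^1, r^5} -> 1, {r^2, r^4} -> 1, {s, sr^2, ...} -> 0, {sr, sr^3, ...} -> 0.
Now take the inner product of this character with each irreducible chi from the table, <chi_6*chi_6, chi> = (1/12) sum_C |C| (chi_6*chi_6)(C) conj(chi(C)):
  <chi_6*chi_6, chi_1> = (1/12)[1*(4)*conj(1) + 1*(4)*conj(1) + 2*(1)*conj(1) + 2*(1)*conj(1) + 3*(0)*conj(1) + 3*(0)*conj(1)]
      = (1/12)[(4) + (4) + (2) + (2) + (0) + (0)] = 12/12 = 1
  <chi_6*chi_6, chi_2> = (1/12)[1*(4)*conj(1) + 1*(4)*conj(1) + 2*(1)*conj(1) + 2*(1)*conj(1) + 3*(0)*conj(-1) + 3*(0)*conj(-1)]
      = (1/12)[(4) + (4) + (2) + (2) + (0) + (0)] = 12/12 = 1
  <chi_6*chi_6, chi_3> = (1/12)[1*(4)*conj(1) + 1*(4)*conj(-1) + 2*(1)*conj(-1) + 2*(1)*conj(1) + 3*(0)*conj(1) + 3*(0)*conj(-1)]
      = (1/12)[(4) + (-4) + (-2) + (2) + (0) + (0)] = 0/12 = 0
  <chi_6*chi_6, chi_4> = (1/12)[1*(4)*conj(1) + 1*(4)*conj(-1) + 2*(1)*conj(-1) + 2*(1)*conj(1) + 3*(0)*conj(-1) + 3*(0)*conj(1)]
      = (1/12)[(4) + (-4) + (-2) + (2) + (0) + (0)] = 0/12 = 0
  <chi_6*chi_6, chi_5> = (1/12)[1*(4)*conj(2) + 1*(4)*conj(-2) + 2*(1)*conj(1) + 2*(1)*conj(-1) + 3*(0)*conj(0) + 3*(0)*conj(0)]
      = (1/12)[(8) + (-8) + (2) + (-2) + (0) + (0)] = 0/12 = 0
  <chi_6*chi_6, chi_6> = (1/12)[1*(4)*conj(2) + 1*(4)*conj(2) + 2*(1)*conj(-1) + 2*(1)*conj(-1) + 3*(0)*conj(0) + 3*(0)*conj(0)]
      = (1/12)[(8) + (8) + (-2) + (-2) + (0) + (0)] = 12/12 = 1
Hence the multiplicities are chi_1: 1, chi_2: 1, chi_6: 1. Dimension check: dim(chi_6)*dim(chi_6) = 2*2 = 4 and sum (mult * dim) = 1*1 + 1*1 + 1*2 = 4.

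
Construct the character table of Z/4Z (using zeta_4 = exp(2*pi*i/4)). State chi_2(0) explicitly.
Character table of Z/4Z (irreps indexed chi_0,...,chi_3 with chi_k(m) = zeta_4^(k*m), zeta_4 = exp(2*pi*i/4)):
  irrep \ class  {0} (size 1)  {1} (size 1)  {2} (size 1)  {3} (size 1)
  chi_0          1             1             1             1           
  chi_1          1             I             -1            -I          
  chi_2          1             -1            1             -1          
  chi_3          1             -I            -1            I           

Spot check: chi_2(0) = zeta_4^(2*0) = zeta_4^0 = 1.

Proof sketch: Z/4Z is abelian, so all 4 irreducible complex representations are 1-dimensional. They are given by chi_k(m) = zeta_4^(k*m) for k = 0,...,3. Row orthogonality: sum_m chi_k(m) conj(chi_l(m)) = 4 * [k = l].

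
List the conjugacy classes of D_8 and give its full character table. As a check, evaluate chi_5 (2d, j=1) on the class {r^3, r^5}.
Conjugacy classes: {e} of size 1, {r^4} of size 1, {r^1, r^7} of size 2, {r^2, r^6} of size 2, {r^3, r^5} of size 2, {s, sr^2, ...} of size 4, {sr, sr^3, ...} of size 4.
Character table:
  irrep \ class              {e} (size 1)  {r^4} (size 1)  {r^1, r^7} (size 2)  {r^2, r^6} (size 2)  {r^3, r^5} (size 2)  {s, sr^2, ...} (size 4)  {sr, sr^3, ...} (size 4)
  chi_1 (triv)               1             1               1                    1                    1                    1                        1                       
  chi_2 (sign: r->1, s->-1)  1             1               1                    1                    1                    -1                       -1                      
  chi_3 (r->-1, s->1)        1             1               -1                   1                    -1                   1                        -1                      
  chi_4 (r->-1, s->-1)       1             1               -1                   1                    -1                   -1                       1                       
  chi_5 (2d, j=1)            2             -2              sqrt(2)              0                    -sqrt(2)             0                        0                       
  chi_6 (2d, j=2)            2             2               0                    -2                   0                    0                        0                       
  chi_7 (2d, j=3)            2             -2              -sqrt(2)             0                    sqrt(2)              0                        0                       

Spot check: chi_5 (2d, j=1) on {r^3, r^5} = -sqrt(2).

Details: D_8 has order 2*8 = 16 with 7 conjugacy classes, hence 7 irreducibles. Sum of squared dims 1 + 1 + 1 + 1 + 4 + 4 + 4 = 16 = |G|. Linear characters come from the abelianisation; the 2-dimensional irreps have character r^k -> 2*cos(2*pi*j*k/8), reflections -> 0.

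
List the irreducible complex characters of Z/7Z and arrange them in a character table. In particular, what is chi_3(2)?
Character table of Z/7Z (irreps indexed chi_0,...,chi_6 with chi_k(m) = zeta_7^(k*m), zeta_7 = exp(2*pi*i/7)):
  irrep \ class  {0} (size 1)  {1} (size 1)    {2} (size 1)    {3} (size 1)    {4} (size 1)    {5} (size 1)    {6} (size 1)  
  chi_0          1             1               1               1               1               1               1             
  chi_1          1             exp(2*I*pi/7)   exp(4*I*pi/7)   exp(6*I*pi/7)   exp(-6*I*pi/7)  exp(-4*I*pi/7)  exp(-2*I*pi/7)
  chi_2          1             exp(4*I*pi/7)   exp(-6*I*pi/7)  exp(-2*I*pi/7)  exp(2*I*pi/7)   exp(6*I*pi/7)   exp(-4*I*pi/7)
  chi_3          1             exp(6*I*pi/7)   exp(-2*I*pi/7)  exp(4*I*pi/7)   exp(-4*I*pi/7)  exp(2*I*pi/7)   exp(-6*I*pi/7)
  chi_4          1             exp(-6*I*pi/7)  exp(2*I*pi/7)   exp(-4*I*pi/7)  exp(4*I*pi/7)   exp(-2*I*pi/7)  exp(6*I*pi/7) 
  chi_5          1             exp(-4*I*pi/7)  exp(6*I*pi/7)   exp(2*I*pi/7)   exp(-2*I*pi/7)  exp(-6*I*pi/7)  exp(4*I*pi/7) 
  chi_6          1             exp(-2*I*pi/7)  exp(-4*I*pi/7)  exp(-6*I*pi/7)  exp(6*I*pi/7)   exp(4*I*pi/7)   exp(2*I*pi/7) 

Spot check: chi_3(2) = zeta_7^(3*2) = zeta_7^6 = exp(-2*I*pi/7).

Justification: Z/7Z is abelian, so all 7 irreducible complex representations are 1-dimensional. They are given by chi_k(m) = zeta_7^(k*m) for k = 0,...,6. Row orthogonality: sum_m chi_k(m) conj(chi_l(m)) = 7 * [k = l].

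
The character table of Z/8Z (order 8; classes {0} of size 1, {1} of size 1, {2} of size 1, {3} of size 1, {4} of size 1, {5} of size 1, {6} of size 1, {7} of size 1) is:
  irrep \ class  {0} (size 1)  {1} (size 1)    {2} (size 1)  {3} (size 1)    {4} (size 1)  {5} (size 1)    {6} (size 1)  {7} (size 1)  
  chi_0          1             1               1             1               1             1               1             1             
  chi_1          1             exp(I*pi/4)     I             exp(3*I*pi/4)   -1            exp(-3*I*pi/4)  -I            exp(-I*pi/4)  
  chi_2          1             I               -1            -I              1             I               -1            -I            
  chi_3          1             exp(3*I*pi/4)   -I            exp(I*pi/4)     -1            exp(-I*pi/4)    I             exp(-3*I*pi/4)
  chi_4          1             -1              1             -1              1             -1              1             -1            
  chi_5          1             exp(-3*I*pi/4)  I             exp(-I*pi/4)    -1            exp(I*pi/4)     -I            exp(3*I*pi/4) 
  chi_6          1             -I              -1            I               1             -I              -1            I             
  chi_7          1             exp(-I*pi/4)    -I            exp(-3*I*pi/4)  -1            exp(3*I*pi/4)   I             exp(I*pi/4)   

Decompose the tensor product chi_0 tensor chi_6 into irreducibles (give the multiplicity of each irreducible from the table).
chi_0 tensor chi_6 = chi_6 (all other irreducibles have multiplicity 0).

Explanation: The character of a tensor product is the pointwise product (chi_0 * chi_6)(C) = chi_0(C) * chi_6(C):
  {0}: (1)*(1), {1}: (1)*(-I), {2}: (1)*(-1), {3}: (1)*(I), {4}: (1)*(1), {5}: (1)*(-I), {6}: (1)*(-1), {7}: (1)*(I)
so (chi_0 * chi_6) takes values
  {0} -> 1, {1} -> -I, {2} -> -1, {3} -> I, {4} -> 1, {5} -> -I, {6} -> -1, {7} -> I.
Now take the inner product of this character with each irreducible chi from the table, <chi_0*chi_6, chi> = (1/8) sum_C |C| (chi_0*chi_6)(C) conj(chi(C)):
  <chi_0*chi_6, chi_0> = (1/8)[1*(1)*conj(1) + 1*(-I)*conj(1) + 1*(-1)*conj(1) + 1*(I)*conj(1) + 1*(1)*conj(1) + 1*(-I)*conj(1) + 1*(-1)*conj(1) + 1*(I)*conj(1)]
      = (1/8)[(1) + (-I) + (-1) + (I) + (1) + (-I) + (-1) + (I)] = 0/8 = 0
  <chi_0*chi_6, chi_1> = (1/8)[1*(1)*conj(1) + 1*(-I)*conj(exp(I*pi/4)) + 1*(-1)*conj(I) + 1*(I)*conj(exp(3*I*pi/4)) + 1*(1)*conj(-1) + 1*(-I)*conj(exp(-3*I*pi/4)) + 1*(-1)*conj(-I) + 1*(I)*conj(exp(-I*pi/4))]
      = (1/8)[(1) + (-exp(I*pi/4)) + (I) + (exp(-I*pi/4)) + (-1) + (-exp(-3*I*pi/4)) + (-I) + (exp(3*I*pi/4))] = 0/8 = 0
  <chi_0*chi_6, chi_2> = (1/8)[1*(1)*conj(1) + 1*(-I)*conj(I) + 1*(-1)*conj(-1) + 1*(I)*conj(-I) + 1*(1)*conj(1) + 1*(-I)*conj(I) + 1*(-1)*conj(-1) + 1*(I)*conj(-I)]
      = (1/8)[(1) + (-1) + (1) + (-1) + (1) + (-1) + (1) + (-1)] = 0/8 = 0
  <chi_0*chi_6, chi_3> = (1/8)[1*(1)*conj(1) + 1*(-I)*conj(exp(3*I*pi/4)) + 1*(-1)*conj(-I) + 1*(I)*conj(exp(I*pi/4)) + 1*(1)*conj(-1) + 1*(-I)*conj(exp(-I*pi/4)) + 1*(-1)*conj(I) + 1*(I)*conj(exp(-3*I*pi/4))]
      = (1/8)[(1) + (-exp(-I*pi/4)) + (-I) + (exp(I*pi/4)) + (-1) + (-exp(3*I*pi/4)) + (I) + (exp(-3*I*pi/4))] = 0/8 = 0
  <chi_0*chi_6, chi_4> = (1/8)[1*(1)*conj(1) + 1*(-I)*conj(-1) + 1*(-1)*conj(1) + 1*(I)*conj(-1) + 1*(1)*conj(1) + 1*(-I)*conj(-1) + 1*(-1)*conj(1) + 1*(I)*conj(-1)]
      = (1/8)[(1) + (I) + (-1) + (-I) + (1) + (I) + (-1) + (-I)] = 0/8 = 0
  <chi_0*chi_6, chi_5> = (1/8)[1*(1)*conj(1) + 1*(-I)*conj(exp(-3*I*pi/4)) + 1*(-1)*conj(I) + 1*(I)*conj(exp(-I*pi/4)) + 1*(1)*conj(-1) + 1*(-I)*conj(exp(I*pi/4)) + 1*(-1)*conj(-I) + 1*(I)*conj(exp(3*I*pi/4))]
      = (1/8)[(1) + (-exp(-3*I*pi/4)) + (I) + (exp(3*I*pi/4)) + (-1) + (-exp(I*pi/4)) + (-I) + (exp(-I*pi/4))] = 0/8 = 0
  <chi_0*chi_6, chi_6> = (1/8)[1*(1)*conj(1) + 1*(-I)*conj(-I) + 1*(-1)*conj(-1) + 1*(I)*conj(I) + 1*(1)*conj(1) + 1*(-I)*conj(-I) + 1*(-1)*conj(-1) + 1*(I)*conj(I)]
      = (1/8)[(1) + (1) + (1) + (1) + (1) + (1) + (1) + (1)] = 8/8 = 1
  <chi_0*chi_6, chi_7> = (1/8)[1*(1)*conj(1) + 1*(-I)*conj(exp(-I*pi/4)) + 1*(-1)*conj(-I) + 1*(I)*conj(exp(-3*I*pi/4)) + 1*(1)*conj(-1) + 1*(-I)*conj(exp(3*I*pi/4)) + 1*(-1)*conj(I) + 1*(I)*conj(exp(I*pi/4))]
      = (1/8)[(1) + (-exp(3*I*pi/4)) + (-I) + (exp(-3*I*pi/4)) + (-1) + (-exp(-I*pi/4)) + (I) + (exp(I*pi/4))] = 0/8 = 0
(Exp terms are combined using exp(i*s)*conj(exp(i*t)) = exp(i*(s-t)), and sums of them are collapsed using the identity that for every m > 1 the m distinct m-th roots of unity sum to 0, e.g. 1 + exp(2*I*pi/3) + exp(-2*I*pi/3) = 0.)
Hence the multiplicities are chi_6: 1. Dimension check: dim(chi_0)*dim(chi_6) = 1*1 = 1 and sum (mult * dim) = 1*1 = 1.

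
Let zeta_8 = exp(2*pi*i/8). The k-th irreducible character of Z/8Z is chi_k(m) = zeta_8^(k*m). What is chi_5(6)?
chi_5(6) = zeta_8^30 = -I

Details: chi_5(6) = zeta_8^(5*6) = zeta_8^30. Since zeta_8^8 = 1, this equals zeta_8^6 = exp(2*pi*i*6/8) = -I.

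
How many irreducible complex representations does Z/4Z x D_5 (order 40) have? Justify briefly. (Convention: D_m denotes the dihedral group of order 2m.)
16

Proof sketch: The number of irreducible complex representations of a finite group equals its number of conjugacy classes. For a direct product, #classes(G x H) = #classes(G) * #classes(H). Z/4Z has 4 classes (abelian), D_5 has 4 classes, so 4 * 4 = 16, so Z/4Z x D_5 (order 40) has exactly 16 irreducible complex representations.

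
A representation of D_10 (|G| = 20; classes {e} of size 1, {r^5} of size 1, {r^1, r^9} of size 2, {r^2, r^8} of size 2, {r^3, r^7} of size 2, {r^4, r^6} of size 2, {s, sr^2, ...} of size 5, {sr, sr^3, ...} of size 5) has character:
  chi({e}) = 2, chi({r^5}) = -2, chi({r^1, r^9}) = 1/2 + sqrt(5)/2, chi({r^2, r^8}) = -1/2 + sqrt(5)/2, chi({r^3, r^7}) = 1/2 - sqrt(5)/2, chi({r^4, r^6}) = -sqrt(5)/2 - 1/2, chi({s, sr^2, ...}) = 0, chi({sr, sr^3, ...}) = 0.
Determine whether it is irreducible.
Irreducible: <chi, chi> = 1.

Proof sketch: <chi, chi> = (1/|G|) sum_C |C| * |chi(C)|^2 = (1/20)[1*|2|^2 + 1*|-2|^2 + 2*|1/2 + sqrt(5)/2|^2 + 2*|-1/2 + sqrt(5)/2|^2 + 2*|1/2 - sqrt(5)/2|^2 + 2*|-sqrt(5)/2 - 1/2|^2 + 5*|0|^2 + 5*|0|^2]
  = (1/20)[(4) + (4) + (sqrt(5) + 3) + (3 - sqrt(5)) + (3 - sqrt(5)) + (sqrt(5) + 3) + (0) + (0)] = 20/20 = 1.
A character is irreducible iff <chi, chi> = 1, so this representation is irreducible.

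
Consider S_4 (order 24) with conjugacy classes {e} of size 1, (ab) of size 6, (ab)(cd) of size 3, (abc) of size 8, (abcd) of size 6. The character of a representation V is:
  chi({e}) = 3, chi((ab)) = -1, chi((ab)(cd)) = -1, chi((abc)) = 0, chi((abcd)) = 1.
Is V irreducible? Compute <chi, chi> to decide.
Irreducible: <chi, chi> = 1.

Working: <chi, chi> = (1/|G|) sum_C |C| * |chi(C)|^2 = (1/24)[1*|3|^2 + 6*|-1|^2 + 3*|-1|^2 + 8*|0|^2 + 6*|1|^2]
  = (1/24)[(9) + (6) + (3) + (0) + (6)] = 24/24 = 1.
A character is irreducible iff <chi, chi> = 1, so this representation is irreducible.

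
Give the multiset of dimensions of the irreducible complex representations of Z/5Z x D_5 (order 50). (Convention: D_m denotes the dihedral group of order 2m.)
Dimensions: 1, 1, 1, 1, 1, 1, 1, 1, 1, 1, 2, 2, 2, 2, 2, 2, 2, 2, 2, 2

Explanation: There are 20 irreducibles (= number of conjugacy classes). Their dimensions d_i satisfy sum d_i^2 = |G| = 50: 1 + 1 + 1 + 1 + 1 + 1 + 1 + 1 + 1 + 1 + 4 + 4 + 4 + 4 + 4 + 4 + 4 + 4 + 4 + 4 = 50. (For the product with Z/5Z: each of the 5 1-dim characters of Z/5Z tensors with each irrep of D_5, giving 5 copies of each D_5-dimension.)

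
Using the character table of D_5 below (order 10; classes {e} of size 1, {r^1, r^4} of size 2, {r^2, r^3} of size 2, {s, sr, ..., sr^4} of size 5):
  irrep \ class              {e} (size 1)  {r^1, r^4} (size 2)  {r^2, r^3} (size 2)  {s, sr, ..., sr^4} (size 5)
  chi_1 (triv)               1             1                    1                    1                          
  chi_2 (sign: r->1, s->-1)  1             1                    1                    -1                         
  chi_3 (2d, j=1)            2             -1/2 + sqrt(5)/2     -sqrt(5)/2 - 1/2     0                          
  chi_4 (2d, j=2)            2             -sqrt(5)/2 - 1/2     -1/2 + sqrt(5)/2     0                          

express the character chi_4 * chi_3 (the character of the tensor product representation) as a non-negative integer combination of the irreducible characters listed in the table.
chi_4 tensor chi_3 = chi_3 + chi_4 (all other irreducibles have multiplicity 0).

The character of a tensor product is the pointwise product (chi_4 * chi_3)(C) = chi_4(C) * chi_3(C):
  {e}: (2)*(2), {r^1, r^4}: (-sqrt(5)/2 - 1/2)*(-1/2 + sqrt(5)/2), {r^2, r^3}: (-1/2 + sqrt(5)/2)*(-sqrt(5)/2 - 1/2), {s, sr, ..., sr^4}: (0)*(0)
so (chi_4 * chi_3) takes values
  {e} -> 4, {r^1, r^4} -> -1, {r^2, r^3} -> -1, {s, sr, ..., sr^4} -> 0.
Now take the inner product of this character with each irreducible chi from the table, <chi_4*chi_3, chi> = (1/10) sum_C |C| (chi_4*chi_3)(C) conj(chi(C)):
  <chi_4*chi_3, chi_1> = (1/10)[1*(4)*conj(1) + 2*(-1)*conj(1) + 2*(-1)*conj(1) + 5*(0)*conj(1)]
      = (1/10)[(4) + (-2) + (-2) + (0)] = 0/10 = 0
  <chi_4*chi_3, chi_2> = (1/10)[1*(4)*conj(1) + 2*(-1)*conj(1) + 2*(-1)*conj(1) + 5*(0)*conj(-1)]
      = (1/10)[(4) + (-2) + (-2) + (0)] = 0/10 = 0
  <chi_4*chi_3, chi_3> = (1/10)[1*(4)*conj(2) + 2*(-1)*conj(-1/2 + sqrt(5)/2) + 2*(-1)*conj(-sqrt(5)/2 - 1/2) + 5*(0)*conj(0)]
      = (1/10)[(8) + (1 - sqrt(5)) + (1 + sqrt(5)) + (0)] = 10/10 = 1
  <chi_4*chi_3, chi_4> = (1/10)[1*(4)*conj(2) + 2*(-1)*conj(-sqrt(5)/2 - 1/2) + 2*(-1)*conj(-1/2 + sqrt(5)/2) + 5*(0)*conj(0)]
      = (1/10)[(8) + (1 + sqrt(5)) + (1 - sqrt(5)) + (0)] = 10/10 = 1
Hence the multiplicities are chi_3: 1, chi_4: 1. Dimension check: dim(chi_4)*dim(chi_3) = 2*2 = 4 and sum (mult * dim) = 1*2 + 1*2 = 4.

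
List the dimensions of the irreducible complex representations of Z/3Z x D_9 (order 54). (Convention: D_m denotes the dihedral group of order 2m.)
Dimensions: 1, 1, 1, 1, 1, 1, 2, 2, 2, 2, 2, 2, 2, 2, 2, 2, 2, 2

There are 18 irreducibles (= number of conjugacy classes). Their dimensions d_i satisfy sum d_i^2 = |G| = 54: 1 + 1 + 1 + 1 + 1 + 1 + 4 + 4 + 4 + 4 + 4 + 4 + 4 + 4 + 4 + 4 + 4 + 4 = 54. (For the product with Z/3Z: each of the 3 1-dim characters of Z/3Z tensors with each irrep of D_9, giving 3 copies of each D_9-dimension.)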